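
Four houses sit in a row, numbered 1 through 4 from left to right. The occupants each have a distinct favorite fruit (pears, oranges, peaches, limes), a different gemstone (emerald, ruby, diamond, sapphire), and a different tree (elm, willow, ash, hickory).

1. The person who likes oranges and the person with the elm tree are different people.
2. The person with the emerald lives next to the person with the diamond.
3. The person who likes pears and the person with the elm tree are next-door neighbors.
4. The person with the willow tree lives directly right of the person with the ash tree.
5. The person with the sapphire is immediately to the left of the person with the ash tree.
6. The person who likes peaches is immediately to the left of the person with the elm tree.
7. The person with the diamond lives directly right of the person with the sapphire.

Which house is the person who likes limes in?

2

So house 1 gets hickory for tree.
The person with the diamond is narrowed to house 2 or 3; consider each.
Placing it in house 2 leads to a contradiction, so it's in house 3.
Clue 7: the person with the sapphire is in house 2.
So house 1 gets ruby for gemstone.
So house 4 gets emerald for gemstone.
Clue 5 places the person with the ash tree in house 3.
House 2 tree: only elm fits.
House 4 tree: only willow fits.
Clue 6 places the person who likes peaches in house 1.
That leaves limes as the favorite fruit for house 2.
That leaves oranges as the favorite fruit for house 4.
That leaves pears as the favorite fruit for house 3.
So: house 1 = peaches/ruby/hickory, house 2 = limes/sapphire/elm, house 3 = pears/diamond/ash, house 4 = oranges/emerald/willow.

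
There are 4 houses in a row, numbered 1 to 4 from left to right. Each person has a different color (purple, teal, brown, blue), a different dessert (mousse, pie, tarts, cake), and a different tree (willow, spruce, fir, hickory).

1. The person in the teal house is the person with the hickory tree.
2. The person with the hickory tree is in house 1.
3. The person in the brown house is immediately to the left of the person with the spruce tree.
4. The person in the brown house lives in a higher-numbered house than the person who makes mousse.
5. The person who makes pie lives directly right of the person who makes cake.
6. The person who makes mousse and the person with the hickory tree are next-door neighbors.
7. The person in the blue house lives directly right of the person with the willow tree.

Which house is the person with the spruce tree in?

By clue 2, the person with the hickory tree is in house 1.
Clue 6: the person who makes mousse is in house 2.
By clue 1, the person in the teal house is in house 1.
Clue 4: the person in the brown house is in house 3.
The person who makes pie is in house 4 (clue 5).
Clue 5 places the person who makes cake in house 3.
That leaves purple as the color for house 2.
The only color still possible for house 4 is blue.
That leaves tarts as the dessert for house 1.
By clue 3, the person with the spruce tree is in house 4.
Clue 7: the person with the willow tree is in house 3.
The only tree still possible for house 2 is fir.
So: house 1 = teal/tarts/hickory, house 2 = purple/mousse/fir, house 3 = brown/cake/willow, house 4 = blue/pie/spruce.

4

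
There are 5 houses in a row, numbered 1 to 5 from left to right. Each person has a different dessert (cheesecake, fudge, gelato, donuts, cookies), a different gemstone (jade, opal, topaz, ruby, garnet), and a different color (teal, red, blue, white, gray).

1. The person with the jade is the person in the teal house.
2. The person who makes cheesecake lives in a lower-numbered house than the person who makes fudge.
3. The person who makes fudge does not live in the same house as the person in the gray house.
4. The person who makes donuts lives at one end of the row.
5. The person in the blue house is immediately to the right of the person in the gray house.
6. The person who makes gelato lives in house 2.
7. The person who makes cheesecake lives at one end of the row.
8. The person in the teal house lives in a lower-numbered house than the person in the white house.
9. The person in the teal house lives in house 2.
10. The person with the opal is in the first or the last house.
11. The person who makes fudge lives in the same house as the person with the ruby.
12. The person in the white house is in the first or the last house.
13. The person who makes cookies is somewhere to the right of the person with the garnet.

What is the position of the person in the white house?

5

The person who makes gelato is in house 2 (clue 6).
Clue 7: the person who makes cheesecake is in house 1.
From clue 9, the person in the teal house must be in house 2.
By clue 12, the person in the white house is in house 5.
House 5's dessert must be donuts (nothing else left).
By clue 1, the person with the jade is in house 2.
Clue 5 places the person in the blue house in house 4.
Clue 5 places the person in the gray house in house 3.
House 1's color must be red (nothing else left).
Clue 3 places the person who makes fudge in house 4.
Clue 11 places the person with the ruby in house 4.
That leaves cookies as the dessert for house 3.
The person with the garnet is in house 1 (clue 13).
House 3 gemstone: only topaz fits.
So house 5 gets opal for gemstone.
So: house 1 = cheesecake/garnet/red, house 2 = gelato/jade/teal, house 3 = cookies/topaz/gray, house 4 = fudge/ruby/blue, house 5 = donuts/opal/white.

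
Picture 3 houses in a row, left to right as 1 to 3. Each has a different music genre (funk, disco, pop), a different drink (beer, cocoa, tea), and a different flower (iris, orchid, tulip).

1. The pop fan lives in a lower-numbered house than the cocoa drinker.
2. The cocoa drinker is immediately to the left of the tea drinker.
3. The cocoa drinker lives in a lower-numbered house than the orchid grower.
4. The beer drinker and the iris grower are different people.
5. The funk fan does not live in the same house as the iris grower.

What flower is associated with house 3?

orchid

The cocoa drinker is in house 2 (clue 2).
By clue 2, the tea drinker is in house 3.
The orchid grower is in house 3 (clue 3).
House 1 drink: only beer fits.
From clue 1, the pop fan must be in house 1.
By clue 4, the iris grower is in house 2.
That leaves disco as the music genre for house 2.
House 3 music genre: only funk fits.
House 1 flower: only tulip fits.
So: house 1 = pop/beer/tulip, house 2 = disco/cocoa/iris, house 3 = funk/tea/orchid.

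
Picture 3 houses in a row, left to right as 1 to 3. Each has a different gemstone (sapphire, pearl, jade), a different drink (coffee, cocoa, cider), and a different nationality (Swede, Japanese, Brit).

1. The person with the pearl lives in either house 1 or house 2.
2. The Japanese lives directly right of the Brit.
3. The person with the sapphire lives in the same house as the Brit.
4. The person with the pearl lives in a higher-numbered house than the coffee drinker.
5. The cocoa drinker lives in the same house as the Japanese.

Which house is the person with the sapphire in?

Clue 4 places the person with the pearl in house 2.
By clue 4, the coffee drinker is in house 1.
House 3 gemstone: only jade fits.
The Brit is in house 1 (clue 3).
That leaves sapphire as the gemstone for house 1.
From clue 2, the Japanese must be in house 2.
From clue 5, the cocoa drinker must be in house 2.
That leaves cider as the drink for house 3.
So house 3 gets Swede for nationality.
So: house 1 = sapphire/coffee/Brit, house 2 = pearl/cocoa/Japanese, house 3 = jade/cider/Swede.

1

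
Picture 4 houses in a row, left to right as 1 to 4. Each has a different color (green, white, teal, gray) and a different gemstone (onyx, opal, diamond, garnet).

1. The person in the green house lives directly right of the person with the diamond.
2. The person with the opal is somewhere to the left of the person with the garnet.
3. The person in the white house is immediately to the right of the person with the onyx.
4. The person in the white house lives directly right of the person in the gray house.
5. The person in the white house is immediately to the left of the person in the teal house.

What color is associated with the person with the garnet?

House 1 color: only gray fits.
House 4 gemstone: only garnet fits.
Clue 4 places the person in the white house in house 2.
Clue 5: the person in the teal house is in house 3.
House 4 color: only green fits.
By clue 1, the person with the diamond is in house 3.
From clue 3, the person with the onyx must be in house 1.
House 2 gemstone: only opal fits.
So: house 1 = gray/onyx, house 2 = white/opal, house 3 = teal/diamond, house 4 = green/garnet.

green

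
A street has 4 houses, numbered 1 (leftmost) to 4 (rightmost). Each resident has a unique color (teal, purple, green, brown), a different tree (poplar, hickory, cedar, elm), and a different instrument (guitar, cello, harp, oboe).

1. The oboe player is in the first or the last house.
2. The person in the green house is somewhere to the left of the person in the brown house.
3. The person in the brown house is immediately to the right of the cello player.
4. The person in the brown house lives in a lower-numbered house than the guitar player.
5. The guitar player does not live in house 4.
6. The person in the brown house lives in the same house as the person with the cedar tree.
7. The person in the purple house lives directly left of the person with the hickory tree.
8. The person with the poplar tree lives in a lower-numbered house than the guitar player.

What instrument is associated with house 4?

Clue 5 places the guitar player in house 3.
House 4's color must be teal (nothing else left).
Clue 4: the person in the brown house is in house 2.
By clue 6, the person with the cedar tree is in house 2.
House 3 color: only purple fits.
The cello player is in house 1 (clue 3).
The person with the hickory tree is in house 4 (clue 7).
That leaves green as the color for house 1.
The only tree still possible for house 1 is poplar.
The only tree still possible for house 3 is elm.
So house 2 gets harp for instrument.
The only instrument still possible for house 4 is oboe.
So: house 1 = green/poplar/cello, house 2 = brown/cedar/harp, house 3 = purple/elm/guitar, house 4 = teal/hickory/oboe.

oboe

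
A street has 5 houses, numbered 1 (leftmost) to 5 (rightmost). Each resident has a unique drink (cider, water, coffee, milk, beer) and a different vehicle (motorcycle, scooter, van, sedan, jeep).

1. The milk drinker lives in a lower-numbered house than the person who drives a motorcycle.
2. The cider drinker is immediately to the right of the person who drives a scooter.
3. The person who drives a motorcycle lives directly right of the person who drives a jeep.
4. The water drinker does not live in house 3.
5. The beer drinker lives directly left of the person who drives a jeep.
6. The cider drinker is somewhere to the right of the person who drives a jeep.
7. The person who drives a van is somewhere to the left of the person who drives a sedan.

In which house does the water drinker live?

That leaves van as the vehicle for house 1.
The beer drinker is narrowed to house 1 or 2 or 3; consider each.
Placing it in house 2 and house 3 leads to a contradiction, so it's in house 1.
Clue 5 places the person who drives a jeep in house 2.
Clue 3 places the person who drives a motorcycle in house 3.
So house 4 gets scooter for vehicle.
That leaves sedan as the vehicle for house 5.
From clue 1, the milk drinker must be in house 2.
From clue 2, the cider drinker must be in house 5.
House 3 drink: only coffee fits.
House 4 drink: only water fits.
So: house 1 = beer/van, house 2 = milk/jeep, house 3 = coffee/motorcycle, house 4 = water/scooter, house 5 = cider/sedan.

4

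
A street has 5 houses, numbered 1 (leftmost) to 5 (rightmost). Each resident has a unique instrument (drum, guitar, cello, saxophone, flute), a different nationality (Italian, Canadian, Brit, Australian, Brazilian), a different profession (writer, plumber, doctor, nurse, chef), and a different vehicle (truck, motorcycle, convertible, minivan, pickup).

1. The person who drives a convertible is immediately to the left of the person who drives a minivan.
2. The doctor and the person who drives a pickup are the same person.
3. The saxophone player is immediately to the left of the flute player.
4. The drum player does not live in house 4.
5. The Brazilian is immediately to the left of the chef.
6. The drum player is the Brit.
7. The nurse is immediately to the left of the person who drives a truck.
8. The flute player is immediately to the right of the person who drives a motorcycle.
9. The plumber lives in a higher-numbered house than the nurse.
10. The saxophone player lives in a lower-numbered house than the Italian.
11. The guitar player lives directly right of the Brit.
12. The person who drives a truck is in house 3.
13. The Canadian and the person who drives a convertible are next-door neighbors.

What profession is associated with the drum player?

writer

Clue 12: the person who drives a truck is in house 3.
By clue 7, the nurse is in house 2.
The person who drives a convertible is narrowed to house 1 or 4; consider each.
Placing it in house 4 leads to a contradiction, so it's in house 1.
From clue 1, the person who drives a minivan must be in house 2.
Clue 13 places the Canadian in house 2.
That leaves pickup as the vehicle for house 5.
Clue 2: the doctor is in house 5.
The flute player is in house 5 (clue 8).
The only profession still possible for house 1 is writer.
That leaves plumber as the profession for house 3.
House 4 profession: only chef fits.
House 4 vehicle: only motorcycle fits.
By clue 3, the saxophone player is in house 4.
Clue 5 places the Brazilian in house 3.
Clue 10: the Italian is in house 5.
House 4's nationality must be Australian (nothing else left).
Clue 6: the drum player is in house 1.
House 2 instrument: only guitar fits.
The only instrument still possible for house 3 is cello.
The only nationality still possible for house 1 is Brit.
So: house 1 = drum/Brit/writer/convertible, house 2 = guitar/Canadian/nurse/minivan, house 3 = cello/Brazilian/plumber/truck, house 4 = saxophone/Australian/chef/motorcycle, house 5 = flute/Italian/doctor/pickup.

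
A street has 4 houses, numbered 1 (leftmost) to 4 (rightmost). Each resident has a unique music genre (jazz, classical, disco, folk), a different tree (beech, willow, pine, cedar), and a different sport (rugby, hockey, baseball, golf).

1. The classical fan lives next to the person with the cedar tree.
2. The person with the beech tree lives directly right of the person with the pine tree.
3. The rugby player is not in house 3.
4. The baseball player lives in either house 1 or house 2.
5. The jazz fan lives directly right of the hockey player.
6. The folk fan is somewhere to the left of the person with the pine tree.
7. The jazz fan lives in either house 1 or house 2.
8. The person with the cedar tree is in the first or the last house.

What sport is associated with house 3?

By clue 7, the jazz fan is in house 2.
So house 1 gets folk for music genre.
From clue 1, the classical fan must be in house 3.
Clue 1 places the person with the cedar tree in house 4.
By clue 5, the hockey player is in house 1.
So house 4 gets disco for music genre.
House 1 tree: only willow fits.
House 2's tree must be pine (nothing else left).
That leaves beech as the tree for house 3.
So house 2 gets baseball for sport.
That leaves golf as the sport for house 3.
The only sport still possible for house 4 is rugby.
So: house 1 = folk/willow/hockey, house 2 = jazz/pine/baseball, house 3 = classical/beech/golf, house 4 = disco/cedar/rugby.

golf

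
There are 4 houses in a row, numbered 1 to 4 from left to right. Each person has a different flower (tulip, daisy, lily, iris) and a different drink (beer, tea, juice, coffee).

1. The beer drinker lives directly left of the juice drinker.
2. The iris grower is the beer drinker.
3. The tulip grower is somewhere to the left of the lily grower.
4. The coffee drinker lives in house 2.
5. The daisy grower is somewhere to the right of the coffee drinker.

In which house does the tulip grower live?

1

By clue 4, the coffee drinker is in house 2.
The beer drinker is in house 3 (clue 1).
By clue 1, the juice drinker is in house 4.
The iris grower is in house 3 (clue 2).
House 1 flower: only tulip fits.
That leaves lily as the flower for house 2.
House 4's flower must be daisy (nothing else left).
House 1's drink must be tea (nothing else left).
So: house 1 = tulip/tea, house 2 = lily/coffee, house 3 = iris/beer, house 4 = daisy/juice.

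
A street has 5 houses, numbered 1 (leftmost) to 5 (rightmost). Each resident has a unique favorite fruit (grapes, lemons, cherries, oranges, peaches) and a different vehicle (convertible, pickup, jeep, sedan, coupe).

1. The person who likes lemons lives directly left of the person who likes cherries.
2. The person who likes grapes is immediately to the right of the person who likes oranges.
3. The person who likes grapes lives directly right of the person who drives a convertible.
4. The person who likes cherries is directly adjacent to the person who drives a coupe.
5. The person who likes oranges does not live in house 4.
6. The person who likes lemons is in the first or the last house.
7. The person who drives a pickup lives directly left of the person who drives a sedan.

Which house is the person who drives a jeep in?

The person who likes lemons is in house 1 (clue 6).
From clue 1, the person who likes cherries must be in house 2.
That leaves oranges as the favorite fruit for house 3.
That leaves peaches as the favorite fruit for house 5.
From clue 3, the person who drives a convertible must be in house 3.
House 4's favorite fruit must be grapes (nothing else left).
House 1's vehicle must be coupe (nothing else left).
From clue 7, the person who drives a pickup must be in house 4.
The person who drives a sedan is in house 5 (clue 7).
House 2 vehicle: only jeep fits.
So: house 1 = lemons/coupe, house 2 = cherries/jeep, house 3 = oranges/convertible, house 4 = grapes/pickup, house 5 = peaches/sedan.

2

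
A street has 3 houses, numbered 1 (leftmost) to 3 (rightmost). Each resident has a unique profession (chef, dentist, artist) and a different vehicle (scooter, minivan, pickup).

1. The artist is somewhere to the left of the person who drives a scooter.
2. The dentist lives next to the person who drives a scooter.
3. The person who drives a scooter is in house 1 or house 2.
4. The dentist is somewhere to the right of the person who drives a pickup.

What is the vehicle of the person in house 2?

The person who drives a scooter is in house 2 (clue 3).
That leaves pickup as the vehicle for house 1.
So house 3 gets minivan for vehicle.
Clue 1 places the artist in house 1.
By clue 2, the dentist is in house 3.
House 2's profession must be chef (nothing else left).
So: house 1 = artist/pickup, house 2 = chef/scooter, house 3 = dentist/minivan.

scooter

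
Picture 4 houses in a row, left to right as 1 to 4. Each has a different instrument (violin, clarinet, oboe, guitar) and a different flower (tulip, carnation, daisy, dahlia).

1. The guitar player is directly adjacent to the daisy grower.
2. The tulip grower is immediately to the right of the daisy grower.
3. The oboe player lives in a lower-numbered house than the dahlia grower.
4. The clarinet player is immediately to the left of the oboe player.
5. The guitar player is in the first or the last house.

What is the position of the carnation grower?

1

So house 1 gets carnation for flower.
So house 2 gets daisy for flower.
Clue 1 places the guitar player in house 1.
Clue 2 places the tulip grower in house 3.
House 4's instrument must be violin (nothing else left).
That leaves dahlia as the flower for house 4.
Clue 4: the oboe player is in house 3.
That leaves clarinet as the instrument for house 2.
So: house 1 = guitar/carnation, house 2 = clarinet/daisy, house 3 = oboe/tulip, house 4 = violin/dahlia.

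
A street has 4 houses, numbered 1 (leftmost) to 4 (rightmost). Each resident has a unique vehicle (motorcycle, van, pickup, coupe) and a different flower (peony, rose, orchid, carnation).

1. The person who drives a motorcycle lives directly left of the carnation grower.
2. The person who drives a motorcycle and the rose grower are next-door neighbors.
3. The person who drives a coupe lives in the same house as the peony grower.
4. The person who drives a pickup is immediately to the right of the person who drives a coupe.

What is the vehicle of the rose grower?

The person who drives a coupe is narrowed to house 1 or 2 or 3; consider each.
Placing it in house 2 and house 3 leads to a contradiction, so it's in house 1.
The peony grower is in house 1 (clue 3).
The person who drives a pickup is in house 2 (clue 4).
House 4's vehicle must be van (nothing else left).
The carnation grower is in house 4 (clue 1).
House 3's vehicle must be motorcycle (nothing else left).
The only flower still possible for house 3 is orchid.
House 2's flower must be rose (nothing else left).
So: house 1 = coupe/peony, house 2 = pickup/rose, house 3 = motorcycle/orchid, house 4 = van/carnation.

pickup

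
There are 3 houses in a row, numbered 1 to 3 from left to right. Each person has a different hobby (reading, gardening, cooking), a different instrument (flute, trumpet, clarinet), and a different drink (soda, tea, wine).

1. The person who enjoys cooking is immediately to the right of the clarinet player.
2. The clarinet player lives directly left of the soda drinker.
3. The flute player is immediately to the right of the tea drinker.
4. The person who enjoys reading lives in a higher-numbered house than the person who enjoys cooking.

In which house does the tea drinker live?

1

The person who enjoys reading is in house 3 (clue 4).
The person who enjoys cooking is in house 2 (clue 4).
So house 1 gets gardening for hobby.
By clue 1, the clarinet player is in house 1.
From clue 2, the soda drinker must be in house 2.
That leaves tea as the drink for house 1.
The only drink still possible for house 3 is wine.
Clue 3: the flute player is in house 2.
House 3's instrument must be trumpet (nothing else left).
So: house 1 = gardening/clarinet/tea, house 2 = cooking/flute/soda, house 3 = reading/trumpet/wine.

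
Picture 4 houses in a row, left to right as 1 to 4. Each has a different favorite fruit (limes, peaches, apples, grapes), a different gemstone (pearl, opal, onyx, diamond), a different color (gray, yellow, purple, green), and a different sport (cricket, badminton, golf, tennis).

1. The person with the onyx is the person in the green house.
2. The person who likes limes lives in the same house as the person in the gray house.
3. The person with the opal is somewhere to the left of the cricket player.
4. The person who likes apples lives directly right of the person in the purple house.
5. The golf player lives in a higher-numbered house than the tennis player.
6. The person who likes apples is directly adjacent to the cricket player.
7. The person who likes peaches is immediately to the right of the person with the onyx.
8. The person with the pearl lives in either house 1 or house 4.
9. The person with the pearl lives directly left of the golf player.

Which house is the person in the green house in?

3

The person with the pearl is in house 1 (clue 9).
By clue 9, the golf player is in house 2.
House 4's gemstone must be diamond (nothing else left).
Clue 5 places the tennis player in house 1.
The person who likes peaches is narrowed to house 3 or 4; consider each.
Placing it in house 3 leads to a contradiction, so it's in house 4.
The person with the onyx is in house 3 (clue 7).
That leaves opal as the gemstone for house 2.
The person in the green house is in house 3 (clue 1).
So house 4 gets yellow for color.
The person who likes apples is narrowed to house 2 or 3; consider each.
Placing it in house 2 leads to a contradiction, so it's in house 3.
The person in the purple house is in house 2 (clue 4).
Clue 6 places the cricket player in house 4.
House 1 color: only gray fits.
House 3's sport must be badminton (nothing else left).
Clue 2: the person who likes limes is in house 1.
House 2's favorite fruit must be grapes (nothing else left).
So: house 1 = limes/pearl/gray/tennis, house 2 = grapes/opal/purple/golf, house 3 = apples/onyx/green/badminton, house 4 = peaches/diamond/yellow/cricket.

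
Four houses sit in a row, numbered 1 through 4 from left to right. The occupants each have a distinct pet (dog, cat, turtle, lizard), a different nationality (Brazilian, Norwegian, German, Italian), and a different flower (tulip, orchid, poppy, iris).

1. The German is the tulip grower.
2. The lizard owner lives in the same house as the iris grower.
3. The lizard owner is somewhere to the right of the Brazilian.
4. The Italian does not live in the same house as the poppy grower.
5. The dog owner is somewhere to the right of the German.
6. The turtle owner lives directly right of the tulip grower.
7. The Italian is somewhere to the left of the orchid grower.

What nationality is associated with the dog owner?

Norwegian

The only pet still possible for house 1 is cat.
House 4 nationality: only Norwegian fits.
The dog owner is narrowed to house 2 or 3 or 4; consider each.
Placing it in house 2 and house 3 leads to a contradiction, so it's in house 4.
So house 3 gets Italian for nationality.
From clue 7, the orchid grower must be in house 4.
The only flower still possible for house 3 is iris.
From clue 2, the lizard owner must be in house 3.
House 2 pet: only turtle fits.
The tulip grower is in house 1 (clue 6).
The only flower still possible for house 2 is poppy.
Clue 1 places the German in house 1.
That leaves Brazilian as the nationality for house 2.
So: house 1 = cat/German/tulip, house 2 = turtle/Brazilian/poppy, house 3 = lizard/Italian/iris, house 4 = dog/Norwegian/orchid.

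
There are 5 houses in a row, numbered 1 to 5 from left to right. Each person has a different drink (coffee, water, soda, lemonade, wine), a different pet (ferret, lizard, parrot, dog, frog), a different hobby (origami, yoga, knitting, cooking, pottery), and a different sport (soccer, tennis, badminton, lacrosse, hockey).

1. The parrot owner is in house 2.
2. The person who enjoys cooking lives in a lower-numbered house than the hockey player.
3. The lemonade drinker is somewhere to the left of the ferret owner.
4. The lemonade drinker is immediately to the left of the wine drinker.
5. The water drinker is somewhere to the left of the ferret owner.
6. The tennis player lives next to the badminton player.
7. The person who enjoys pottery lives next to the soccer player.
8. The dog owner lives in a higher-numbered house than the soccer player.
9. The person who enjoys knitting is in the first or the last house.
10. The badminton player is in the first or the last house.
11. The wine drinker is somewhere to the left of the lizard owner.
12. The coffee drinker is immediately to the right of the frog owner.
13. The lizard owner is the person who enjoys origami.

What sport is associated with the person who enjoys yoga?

The parrot owner is in house 2 (clue 1).
The only pet still possible for house 1 is frog.
The coffee drinker is in house 2 (clue 12).
That leaves soda as the drink for house 5.
By clue 4, the lemonade drinker is in house 3.
The wine drinker is in house 4 (clue 4).
Clue 11: the lizard owner is in house 5.
By clue 13, the person who enjoys origami is in house 5.
That leaves water as the drink for house 1.
House 1 hobby: only knitting fits.
From clue 3, the ferret owner must be in house 4.
That leaves dog as the pet for house 3.
The person who enjoys pottery is narrowed to house 2 or 3; consider each.
Placing it in house 2 leads to a contradiction, so it's in house 3.
Clue 7: the soccer player is in house 2.
House 4 sport: only tennis fits.
The badminton player is in house 5 (clue 6).
That leaves lacrosse as the sport for house 1.
The only sport still possible for house 3 is hockey.
From clue 2, the person who enjoys cooking must be in house 2.
House 4's hobby must be yoga (nothing else left).
So: house 1 = water/frog/knitting/lacrosse, house 2 = coffee/parrot/cooking/soccer, house 3 = lemonade/dog/pottery/hockey, house 4 = wine/ferret/yoga/tennis, house 5 = soda/lizard/origami/badminton.

tennis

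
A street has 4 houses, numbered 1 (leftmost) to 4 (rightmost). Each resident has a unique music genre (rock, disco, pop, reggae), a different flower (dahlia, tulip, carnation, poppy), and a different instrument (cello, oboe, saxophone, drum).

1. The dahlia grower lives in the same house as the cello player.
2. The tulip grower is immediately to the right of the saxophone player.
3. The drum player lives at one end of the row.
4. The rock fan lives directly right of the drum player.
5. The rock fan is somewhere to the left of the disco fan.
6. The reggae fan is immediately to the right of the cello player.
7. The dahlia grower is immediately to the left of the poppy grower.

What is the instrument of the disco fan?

oboe

Clue 4 places the rock fan in house 2.
Clue 4: the drum player is in house 1.
The only music genre still possible for house 1 is pop.
That leaves oboe as the instrument for house 4.
That leaves carnation as the flower for house 1.
The only flower still possible for house 2 is dahlia.
Clue 1: the cello player is in house 2.
By clue 6, the reggae fan is in house 3.
From clue 7, the poppy grower must be in house 3.
That leaves disco as the music genre for house 4.
The only flower still possible for house 4 is tulip.
House 3 instrument: only saxophone fits.
So: house 1 = pop/carnation/drum, house 2 = rock/dahlia/cello, house 3 = reggae/poppy/saxophone, house 4 = disco/tulip/oboe.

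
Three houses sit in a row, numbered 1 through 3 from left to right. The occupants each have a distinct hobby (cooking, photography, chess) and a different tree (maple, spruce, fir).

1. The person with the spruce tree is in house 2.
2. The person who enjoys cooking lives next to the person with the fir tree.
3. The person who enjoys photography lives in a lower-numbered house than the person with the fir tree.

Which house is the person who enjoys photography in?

1

From clue 1, the person with the spruce tree must be in house 2.
The only tree still possible for house 1 is maple.
That leaves fir as the tree for house 3.
Clue 2: the person who enjoys cooking is in house 2.
The only hobby still possible for house 1 is photography.
That leaves chess as the hobby for house 3.
So: house 1 = photography/maple, house 2 = cooking/spruce, house 3 = chess/fir.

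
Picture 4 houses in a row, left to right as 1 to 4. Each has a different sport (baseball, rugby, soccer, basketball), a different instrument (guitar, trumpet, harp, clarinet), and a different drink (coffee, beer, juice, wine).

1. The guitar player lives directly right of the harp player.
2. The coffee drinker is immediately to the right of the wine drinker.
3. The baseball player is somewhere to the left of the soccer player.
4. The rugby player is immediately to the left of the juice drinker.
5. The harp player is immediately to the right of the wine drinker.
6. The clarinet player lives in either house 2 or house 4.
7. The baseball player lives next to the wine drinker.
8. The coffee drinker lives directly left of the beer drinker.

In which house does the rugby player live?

That leaves trumpet as the instrument for house 1.
House 1 drink: only wine fits.
The coffee drinker is in house 2 (clue 2).
The harp player is in house 2 (clue 5).
The baseball player is in house 2 (clue 7).
From clue 8, the beer drinker must be in house 3.
So house 3 gets guitar for instrument.
That leaves clarinet as the instrument for house 4.
House 4 drink: only juice fits.
Clue 4: the rugby player is in house 3.
The only sport still possible for house 1 is basketball.
So house 4 gets soccer for sport.
So: house 1 = basketball/trumpet/wine, house 2 = baseball/harp/coffee, house 3 = rugby/guitar/beer, house 4 = soccer/clarinet/juice.

3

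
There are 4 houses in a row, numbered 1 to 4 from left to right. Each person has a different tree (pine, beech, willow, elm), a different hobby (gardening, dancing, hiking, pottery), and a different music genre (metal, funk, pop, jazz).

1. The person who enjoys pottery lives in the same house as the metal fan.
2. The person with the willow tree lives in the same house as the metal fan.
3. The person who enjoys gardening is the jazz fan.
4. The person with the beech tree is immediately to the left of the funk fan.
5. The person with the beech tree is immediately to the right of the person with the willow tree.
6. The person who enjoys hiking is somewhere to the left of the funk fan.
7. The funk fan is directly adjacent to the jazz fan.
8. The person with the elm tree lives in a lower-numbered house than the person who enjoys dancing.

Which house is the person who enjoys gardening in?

3

House 4 tree: only pine fits.
The person with the beech tree is narrowed to house 2 or 3; consider each.
Placing it in house 2 leads to a contradiction, so it's in house 3.
The funk fan is in house 4 (clue 4).
From clue 5, the person with the willow tree must be in house 2.
Clue 7: the jazz fan is in house 3.
House 1's tree must be elm (nothing else left).
From clue 2, the metal fan must be in house 2.
Clue 3 places the person who enjoys gardening in house 3.
That leaves dancing as the hobby for house 4.
House 1 music genre: only pop fits.
Clue 1: the person who enjoys pottery is in house 2.
House 1 hobby: only hiking fits.
So: house 1 = elm/hiking/pop, house 2 = willow/pottery/metal, house 3 = beech/gardening/jazz, house 4 = pine/dancing/funk.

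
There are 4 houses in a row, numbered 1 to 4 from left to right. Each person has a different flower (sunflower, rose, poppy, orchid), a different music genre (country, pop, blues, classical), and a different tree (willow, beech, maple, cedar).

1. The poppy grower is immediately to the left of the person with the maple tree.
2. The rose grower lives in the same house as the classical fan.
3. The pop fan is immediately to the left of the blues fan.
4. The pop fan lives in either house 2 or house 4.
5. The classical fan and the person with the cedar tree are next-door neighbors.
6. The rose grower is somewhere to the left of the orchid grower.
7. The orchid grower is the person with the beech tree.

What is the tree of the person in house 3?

Clue 4 places the pop fan in house 2.
By clue 3, the blues fan is in house 3.
House 1's music genre must be classical (nothing else left).
The only music genre still possible for house 4 is country.
So house 1 gets willow for tree.
Clue 2: the rose grower is in house 1.
From clue 5, the person with the cedar tree must be in house 2.
The orchid grower is narrowed to house 3 or 4; consider each.
Placing it in house 3 leads to a contradiction, so it's in house 4.
From clue 7, the person with the beech tree must be in house 4.
So house 3 gets maple for tree.
Clue 1 places the poppy grower in house 2.
The only flower still possible for house 3 is sunflower.
So: house 1 = rose/classical/willow, house 2 = poppy/pop/cedar, house 3 = sunflower/blues/maple, house 4 = orchid/country/beech.

maple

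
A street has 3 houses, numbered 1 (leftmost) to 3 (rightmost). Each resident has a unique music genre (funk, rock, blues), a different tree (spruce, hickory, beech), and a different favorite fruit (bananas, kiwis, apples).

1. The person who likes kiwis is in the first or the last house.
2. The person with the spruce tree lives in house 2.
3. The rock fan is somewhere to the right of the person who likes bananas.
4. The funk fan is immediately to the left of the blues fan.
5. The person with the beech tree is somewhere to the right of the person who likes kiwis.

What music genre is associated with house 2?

The person with the spruce tree is in house 2 (clue 2).
By clue 5, the person who likes kiwis is in house 1.
House 1's music genre must be funk (nothing else left).
The only tree still possible for house 1 is hickory.
That leaves beech as the tree for house 3.
So house 3 gets apples for favorite fruit.
Clue 3: the rock fan is in house 3.
Clue 4 places the blues fan in house 2.
The only favorite fruit still possible for house 2 is bananas.
So: house 1 = funk/hickory/kiwis, house 2 = blues/spruce/bananas, house 3 = rock/beech/apples.

blues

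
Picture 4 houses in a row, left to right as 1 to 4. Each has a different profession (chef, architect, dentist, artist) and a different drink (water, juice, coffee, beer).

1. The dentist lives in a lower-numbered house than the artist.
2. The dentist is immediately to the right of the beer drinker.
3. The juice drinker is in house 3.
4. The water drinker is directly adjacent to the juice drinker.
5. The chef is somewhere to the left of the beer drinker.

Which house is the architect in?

2

From clue 3, the juice drinker must be in house 3.
From clue 5, the chef must be in house 1.
From clue 5, the beer drinker must be in house 2.
The only drink still possible for house 1 is coffee.
So house 4 gets water for drink.
The dentist is in house 3 (clue 2).
So house 2 gets architect for profession.
That leaves artist as the profession for house 4.
So: house 1 = chef/coffee, house 2 = architect/beer, house 3 = dentist/juice, house 4 = artist/water.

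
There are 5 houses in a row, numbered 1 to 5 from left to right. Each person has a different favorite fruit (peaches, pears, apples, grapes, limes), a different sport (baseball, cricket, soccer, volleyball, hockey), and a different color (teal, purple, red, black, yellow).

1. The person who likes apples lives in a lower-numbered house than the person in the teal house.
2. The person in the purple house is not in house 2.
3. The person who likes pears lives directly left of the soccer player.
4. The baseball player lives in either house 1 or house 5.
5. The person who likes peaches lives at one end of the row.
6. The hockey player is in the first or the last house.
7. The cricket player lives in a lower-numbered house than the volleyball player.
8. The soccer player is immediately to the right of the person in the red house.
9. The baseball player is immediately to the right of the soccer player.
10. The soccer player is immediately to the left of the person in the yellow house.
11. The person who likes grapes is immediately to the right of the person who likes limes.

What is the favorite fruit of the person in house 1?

peaches

Clue 9 places the baseball player in house 5.
From clue 9, the soccer player must be in house 4.
Clue 10: the person in the yellow house is in house 5.
That leaves hockey as the sport for house 1.
Clue 3: the person who likes pears is in house 3.
By clue 7, the cricket player is in house 2.
By clue 7, the volleyball player is in house 3.
By clue 8, the person in the red house is in house 3.
The only favorite fruit still possible for house 4 is limes.
The person who likes grapes is in house 5 (clue 11).
The only favorite fruit still possible for house 2 is apples.
Clue 1: the person in the teal house is in house 4.
The only favorite fruit still possible for house 1 is peaches.
House 1 color: only purple fits.
That leaves black as the color for house 2.
So: house 1 = peaches/hockey/purple, house 2 = apples/cricket/black, house 3 = pears/volleyball/red, house 4 = limes/soccer/teal, house 5 = grapes/baseball/yellow.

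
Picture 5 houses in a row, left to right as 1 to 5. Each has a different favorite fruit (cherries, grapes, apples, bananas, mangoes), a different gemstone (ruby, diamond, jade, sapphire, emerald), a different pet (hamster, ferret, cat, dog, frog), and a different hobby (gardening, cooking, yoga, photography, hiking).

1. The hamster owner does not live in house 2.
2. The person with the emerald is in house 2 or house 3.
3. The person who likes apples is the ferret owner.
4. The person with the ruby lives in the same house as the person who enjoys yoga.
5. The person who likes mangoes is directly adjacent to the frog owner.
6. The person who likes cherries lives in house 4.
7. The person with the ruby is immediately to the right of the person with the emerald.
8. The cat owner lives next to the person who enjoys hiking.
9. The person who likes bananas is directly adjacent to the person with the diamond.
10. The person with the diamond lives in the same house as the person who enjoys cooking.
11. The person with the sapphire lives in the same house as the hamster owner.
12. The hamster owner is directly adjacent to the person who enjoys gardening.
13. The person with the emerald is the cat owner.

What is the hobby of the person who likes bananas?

Clue 6: the person who likes cherries is in house 4.
The person with the emerald is narrowed to house 2 or 3; consider each.
Placing it in house 3 leads to a contradiction, so it's in house 2.
From clue 7, the person with the ruby must be in house 3.
From clue 13, the cat owner must be in house 2.
From clue 4, the person who enjoys yoga must be in house 3.
So house 1 gets hiking for hobby.
Clue 10: the person with the diamond is in house 4.
So house 4 gets cooking for hobby.
By clue 12, the hamster owner is in house 1.
Clue 12 places the person who enjoys gardening in house 2.
That leaves photography as the hobby for house 5.
Clue 11: the person with the sapphire is in house 1.
That leaves grapes as the favorite fruit for house 1.
House 2's favorite fruit must be mangoes (nothing else left).
House 5's gemstone must be jade (nothing else left).
From clue 5, the frog owner must be in house 3.
That leaves dog as the pet for house 4.
House 5 pet: only ferret fits.
By clue 3, the person who likes apples is in house 5.
House 3's favorite fruit must be bananas (nothing else left).
So: house 1 = grapes/sapphire/hamster/hiking, house 2 = mangoes/emerald/cat/gardening, house 3 = bananas/ruby/frog/yoga, house 4 = cherries/diamond/dog/cooking, house 5 = apples/jade/ferret/photography.

yoga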